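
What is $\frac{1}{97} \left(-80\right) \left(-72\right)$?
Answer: $\frac{5760}{97} \approx 59.381$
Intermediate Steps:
$\frac{1}{97} \left(-80\right) \left(-72\right) = \left(- \frac{80}{97}\right) \left(-72\right) = \frac{5760}{97}$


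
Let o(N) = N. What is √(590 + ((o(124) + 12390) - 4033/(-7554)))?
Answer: 31*√778129986/7554 ≈ 114.48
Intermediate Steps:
√(590 + ((o(124) + 12390) - 4033/(-7554))) = √(590 + ((124 + 12390) - 4033/(-7554))) = √(590 + (12514 - 4033*(-1/7554))) = √(590 + (12514 + 4033/7554)) = √(590 + 94534789/7554) = √(98991649/7554) = 31*√778129986/7554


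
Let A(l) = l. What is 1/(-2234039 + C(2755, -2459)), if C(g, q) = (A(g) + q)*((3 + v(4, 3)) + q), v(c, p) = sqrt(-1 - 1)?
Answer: -2961015/8767610005457 - 296*I*sqrt(2)/8767610005457 ≈ -3.3772e-7 - 4.7745e-11*I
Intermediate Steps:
v(c, p) = I*sqrt(2) (v(c, p) = sqrt(-2) = I*sqrt(2))
C(g, q) = (g + q)*(3 + q + I*sqrt(2)) (C(g, q) = (g + q)*((3 + I*sqrt(2)) + q) = (g + q)*(3 + q + I*sqrt(2)))
1/(-2234039 + C(2755, -2459)) = 1/(-2234039 + ((-2459)**2 + 3*2755 + 3*(-2459) + 2755*(-2459) + I*2755*sqrt(2) + I*(-2459)*sqrt(2))) = 1/(-2234039 + (6046681 + 8265 - 7377 - 6774545 + 2755*I*sqrt(2) - 2459*I*sqrt(2))) = 1/(-2234039 + (-726976 + 296*I*sqrt(2))) = 1/(-2961015 + 296*I*sqrt(2))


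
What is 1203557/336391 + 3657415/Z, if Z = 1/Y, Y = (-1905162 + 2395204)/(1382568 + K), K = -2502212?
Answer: -301453927843512711/188319082402 ≈ -1.6008e+6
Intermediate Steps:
Y = -245021/559822 (Y = (-1905162 + 2395204)/(1382568 - 2502212) = 490042/(-1119644) = 490042*(-1/1119644) = -245021/559822 ≈ -0.43768)
Z = -559822/245021 (Z = 1/(-245021/559822) = -559822/245021 ≈ -2.2848)
1203557/336391 + 3657415/Z = 1203557/336391 + 3657415/(-559822/245021) = 1203557*(1/336391) + 3657415*(-245021/559822) = 1203557/336391 - 896143480715/559822 = -301453927843512711/188319082402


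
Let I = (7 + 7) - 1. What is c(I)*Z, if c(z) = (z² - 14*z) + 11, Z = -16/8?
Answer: 4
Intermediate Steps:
I = 13 (I = 14 - 1 = 13)
Z = -2 (Z = -16*⅛ = -2)
c(z) = 11 + z² - 14*z
c(I)*Z = (11 + 13² - 14*13)*(-2) = (11 + 169 - 182)*(-2) = -2*(-2) = 4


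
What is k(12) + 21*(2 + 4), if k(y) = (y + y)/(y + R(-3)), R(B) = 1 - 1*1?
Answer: 128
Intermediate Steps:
R(B) = 0 (R(B) = 1 - 1 = 0)
k(y) = 2 (k(y) = (y + y)/(y + 0) = (2*y)/y = 2)
k(12) + 21*(2 + 4) = 2 + 21*(2 + 4) = 2 + 21*6 = 2 + 126 = 128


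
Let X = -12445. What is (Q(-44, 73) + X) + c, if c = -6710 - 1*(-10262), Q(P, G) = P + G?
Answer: -8864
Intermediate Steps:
Q(P, G) = G + P
c = 3552 (c = -6710 + 10262 = 3552)
(Q(-44, 73) + X) + c = ((73 - 44) - 12445) + 3552 = (29 - 12445) + 3552 = -12416 + 3552 = -8864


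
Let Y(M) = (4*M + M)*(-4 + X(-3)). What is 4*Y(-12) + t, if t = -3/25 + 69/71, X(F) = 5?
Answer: -424488/1775 ≈ -239.15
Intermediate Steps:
t = 1512/1775 (t = -3*1/25 + 69*(1/71) = -3/25 + 69/71 = 1512/1775 ≈ 0.85183)
Y(M) = 5*M (Y(M) = (4*M + M)*(-4 + 5) = (5*M)*1 = 5*M)
4*Y(-12) + t = 4*(5*(-12)) + 1512/1775 = 4*(-60) + 1512/1775 = -240 + 1512/1775 = -424488/1775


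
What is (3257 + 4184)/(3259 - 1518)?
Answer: 7441/1741 ≈ 4.2740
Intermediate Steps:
(3257 + 4184)/(3259 - 1518) = 7441/1741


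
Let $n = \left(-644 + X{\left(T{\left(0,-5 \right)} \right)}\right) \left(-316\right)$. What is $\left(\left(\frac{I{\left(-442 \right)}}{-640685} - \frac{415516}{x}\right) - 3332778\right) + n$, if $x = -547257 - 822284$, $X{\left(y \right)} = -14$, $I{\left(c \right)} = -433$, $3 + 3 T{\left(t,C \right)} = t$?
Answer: $- \frac{2741881790238907537}{877444375585} \approx -3.1248 \cdot 10^{6}$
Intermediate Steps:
$T{\left(t,C \right)} = -1 + \frac{t}{3}$
$x = -1369541$
$n = 207928$ ($n = \left(-644 - 14\right) \left(-316\right) = \left(-658\right) \left(-316\right) = 207928$)
$\left(\left(\frac{I{\left(-442 \right)}}{-640685} - \frac{415516}{x}\right) - 3332778\right) + n = \left(\left(- \frac{433}{-640685} - \frac{415516}{-1369541}\right) - 3332778\right) + 207928 = \left(\left(\left(-433\right) \left(- \frac{1}{640685}\right) - - \frac{415516}{1369541}\right) - 3332778\right) + 207928 = \left(\left(\frac{433}{640685} + \frac{415516}{1369541}\right) - 3332778\right) + 207928 = \left(\frac{266807879713}{877444375585} - 3332778\right) + 207928 = - \frac{2924327044365545417}{877444375585} + 207928 = - \frac{2741881790238907537}{877444375585}$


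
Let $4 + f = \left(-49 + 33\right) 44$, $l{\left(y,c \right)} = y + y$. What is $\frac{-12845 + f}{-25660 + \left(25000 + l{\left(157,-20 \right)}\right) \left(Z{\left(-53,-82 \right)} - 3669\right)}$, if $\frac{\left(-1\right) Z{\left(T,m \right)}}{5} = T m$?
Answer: $\frac{13553}{642975946} \approx 2.1079 \cdot 10^{-5}$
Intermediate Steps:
$l{\left(y,c \right)} = 2 y$
$Z{\left(T,m \right)} = - 5 T m$
$f = -708$ ($f = -4 + \left(-49 + 33\right) 44 = -4 - 704 = -708$)
$\frac{-12845 + f}{-25660 + \left(25000 + l{\left(157,-20 \right)}\right) \left(Z{\left(-53,-82 \right)} - 3669\right)} = \frac{-12845 - 708}{-25660 + \left(25000 + 2 \cdot 157\right) \left(\left(-5\right) \left(-53\right) \left(-82\right) - 3669\right)} = - \frac{13553}{-25660 + \left(25000 + 314\right) \left(-21730 - 3669\right)} = - \frac{13553}{-25660 + 25314 \left(-25399\right)} = - \frac{13553}{-25660 - 642950286} = - \frac{13553}{-642975946} = \left(-13553\right) \left(- \frac{1}{642975946}\right) = \frac{13553}{642975946}$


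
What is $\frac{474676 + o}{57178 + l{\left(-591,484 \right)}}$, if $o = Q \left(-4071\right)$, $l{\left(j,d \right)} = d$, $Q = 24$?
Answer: $\frac{188486}{28831} \approx 6.5376$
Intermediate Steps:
$o = -97704$ ($o = 24 \left(-4071\right) = -97704$)
$\frac{474676 + o}{57178 + l{\left(-591,484 \right)}} = \frac{474676 - 97704}{57178 + 484} = \frac{376972}{57662} = 376972 \cdot \frac{1}{57662} = \frac{188486}{28831}$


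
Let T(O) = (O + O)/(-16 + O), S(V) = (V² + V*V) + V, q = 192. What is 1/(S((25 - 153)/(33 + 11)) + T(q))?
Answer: 121/1960 ≈ 0.061735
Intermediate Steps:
S(V) = V + 2*V² (S(V) = (V² + V²) + V = 2*V² + V = V + 2*V²)
T(O) = 2*O/(-16 + O) (T(O) = (2*O)/(-16 + O) = 2*O/(-16 + O))
1/(S((25 - 153)/(33 + 11)) + T(q)) = 1/(((25 - 153)/(33 + 11))*(1 + 2*((25 - 153)/(33 + 11))) + 2*192/(-16 + 192)) = 1/((-128/44)*(1 + 2*(-128/44)) + 2*192/176) = 1/((-128*1/44)*(1 + 2*(-128*1/44)) + 2*192*(1/176)) = 1/(-32*(1 + 2*(-32/11))/11 + 24/11) = 1/(-32*(1 - 64/11)/11 + 24/11) = 1/(-32/11*(-53/11) + 24/11) = 1/(1696/121 + 24/11) = 1/(1960/121) = 121/1960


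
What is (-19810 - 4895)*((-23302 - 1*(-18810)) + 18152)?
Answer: -337470300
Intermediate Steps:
(-19810 - 4895)*((-23302 - 1*(-18810)) + 18152) = -24705*((-23302 + 18810) + 18152) = -24705*(-4492 + 18152) = -24705*13660 = -337470300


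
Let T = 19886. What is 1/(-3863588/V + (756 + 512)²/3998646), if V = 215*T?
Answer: -4274042746635/2143721317022 ≈ -1.9937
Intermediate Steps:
V = 4275490 (V = 215*19886 = 4275490)
1/(-3863588/V + (756 + 512)²/3998646) = 1/(-3863588/4275490 + (756 + 512)²/3998646) = 1/(-3863588*1/4275490 + 1268²*(1/3998646)) = 1/(-1931794/2137745 + 1607824*(1/3998646)) = 1/(-1931794/2137745 + 803912/1999323) = 1/(-2143721317022/4274042746635) = -4274042746635/2143721317022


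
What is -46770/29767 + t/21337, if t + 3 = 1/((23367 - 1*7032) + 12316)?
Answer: -28594293653174/18197352561829 ≈ -1.5713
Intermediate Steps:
t = -85952/28651 (t = -3 + 1/((23367 - 1*7032) + 12316) = -3 + 1/((23367 - 7032) + 12316) = -3 + 1/(16335 + 12316) = -3 + 1/28651 = -85952/28651 ≈ -3.0000)
-46770/29767 + t/21337 = -46770/29767 - 85952/28651/21337 = -46770*1/29767 - 85952/28651*1/21337 = -46770/29767 - 85952/611326387 = -28594293653174/18197352561829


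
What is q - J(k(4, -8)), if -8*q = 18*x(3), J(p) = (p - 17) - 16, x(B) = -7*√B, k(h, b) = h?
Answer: 29 + 63*√3/4 ≈ 56.280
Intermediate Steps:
J(p) = -33 + p (J(p) = (-17 + p) - 16 = -33 + p)
q = 63*√3/4 (q = -9*(-7*√3)/4 = -(-63)*√3/4 = 63*√3/4 ≈ 27.280)
q - J(k(4, -8)) = 63*√3/4 - (-33 + 4) = 63*√3/4 - 1*(-29) = 63*√3/4 + 29 = 29 + 63*√3/4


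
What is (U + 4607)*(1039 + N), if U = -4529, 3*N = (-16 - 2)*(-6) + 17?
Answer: 84292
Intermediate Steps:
N = 125/3 (N = ((-16 - 2)*(-6) + 17)/3 = (-18*(-6) + 17)/3 = (108 + 17)/3 = (⅓)*125 = 125/3 ≈ 41.667)
(U + 4607)*(1039 + N) = (-4529 + 4607)*(1039 + 125/3) = 78*(3242/3) = 84292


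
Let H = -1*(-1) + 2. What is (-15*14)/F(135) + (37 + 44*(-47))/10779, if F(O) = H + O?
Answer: -141326/82639 ≈ -1.7102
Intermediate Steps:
H = 3 (H = 1 + 2 = 3)
F(O) = 3 + O
(-15*14)/F(135) + (37 + 44*(-47))/10779 = (-15*14)/(3 + 135) + (37 + 44*(-47))/10779 = -210/138 + (37 - 2068)*(1/10779) = -210*1/138 - 2031*1/10779 = -35/23 - 677/3593 = -141326/82639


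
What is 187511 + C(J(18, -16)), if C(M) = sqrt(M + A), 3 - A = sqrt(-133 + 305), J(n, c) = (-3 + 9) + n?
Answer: 187511 + sqrt(27 - 2*sqrt(43)) ≈ 1.8751e+5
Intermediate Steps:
J(n, c) = 6 + n
A = 3 - 2*sqrt(43) (A = 3 - sqrt(-133 + 305) = 3 - sqrt(172) = 3 - 2*sqrt(43) ≈ -10.115)
C(M) = sqrt(3 + M - 2*sqrt(43)) (C(M) = sqrt(M + (3 - 2*sqrt(43))) = sqrt(3 + M - 2*sqrt(43)))
187511 + C(J(18, -16)) = 187511 + sqrt(3 + (6 + 18) - 2*sqrt(43)) = 187511 + sqrt(3 + 24 - 2*sqrt(43)) = 187511 + sqrt(27 - 2*sqrt(43))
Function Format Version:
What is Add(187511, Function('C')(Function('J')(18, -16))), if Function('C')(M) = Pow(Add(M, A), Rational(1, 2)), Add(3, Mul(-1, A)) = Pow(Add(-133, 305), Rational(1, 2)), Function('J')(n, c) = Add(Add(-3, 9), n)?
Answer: Add(187511, Pow(Add(27, Mul(-2, Pow(43, Rational(1, 2)))), Rational(1, 2))) ≈ 1.8751e+5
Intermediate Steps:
Function('J')(n, c) = Add(6, n)
A = Add(3, Mul(-2, Pow(43, Rational(1, 2)))) (A = Add(3, Mul(-1, Pow(Add(-133, 305), Rational(1, 2)))) = Add(3, Mul(-1, Pow(172, Rational(1, 2)))) = Add(3, Mul(-1, Mul(2, Pow(43, Rational(1, 2))))) = Add(3, Mul(-2, Pow(43, Rational(1, 2)))) ≈ -10.115)
Function('C')(M) = Pow(Add(3, M, Mul(-2, Pow(43, Rational(1, 2)))), Rational(1, 2)) (Function('C')(M) = Pow(Add(M, Add(3, Mul(-2, Pow(43, Rational(1, 2))))), Rational(1, 2)) = Pow(Add(3, M, Mul(-2, Pow(43, Rational(1, 2)))), Rational(1, 2)))
Add(187511, Function('C')(Function('J')(18, -16))) = Add(187511, Pow(Add(3, Add(6, 18), Mul(-2, Pow(43, Rational(1, 2)))), Rational(1, 2))) = Add(187511, Pow(Add(3, 24, Mul(-2, Pow(43, Rational(1, 2)))), Rational(1, 2))) = Add(187511, Pow(Add(27, Mul(-2, Pow(43, Rational(1, 2)))), Rational(1, 2)))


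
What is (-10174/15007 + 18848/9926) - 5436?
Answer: -404780939670/74479741 ≈ -5434.8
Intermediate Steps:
(-10174/15007 + 18848/9926) - 5436 = (-10174*1/15007 + 18848*(1/9926)) - 5436 = (-10174/15007 + 9424/4963) - 5436 = 90932406/74479741 - 5436 = -404780939670/74479741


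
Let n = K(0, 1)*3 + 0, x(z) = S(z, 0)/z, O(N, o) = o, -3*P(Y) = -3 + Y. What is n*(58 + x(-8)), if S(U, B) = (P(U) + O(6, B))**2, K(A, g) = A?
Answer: 0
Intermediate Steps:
P(Y) = 1 - Y/3 (P(Y) = -(-3 + Y)/3 = 1 - Y/3)
S(U, B) = (1 + B - U/3)**2 (S(U, B) = ((1 - U/3) + B)**2 = (1 + B - U/3)**2)
x(z) = (3 - z)**2/(9*z) (x(z) = ((3 - z + 3*0)**2/9)/z = ((3 - z + 0)**2/9)/z = ((3 - z)**2/9)/z = (3 - z)**2/(9*z))
n = 0 (n = 0*3 + 0 = 0 + 0 = 0)
n*(58 + x(-8)) = 0*(58 + (1/9)*(-3 - 8)**2/(-8)) = 0*(58 + (1/9)*(-1/8)*(-11)**2) = 0*(58 + (1/9)*(-1/8)*121) = 0*(58 - 121/72) = 0*(4055/72) = 0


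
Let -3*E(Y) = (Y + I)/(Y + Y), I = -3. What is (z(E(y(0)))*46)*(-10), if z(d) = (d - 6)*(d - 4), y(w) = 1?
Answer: -86020/9 ≈ -9557.8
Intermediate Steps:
E(Y) = -(-3 + Y)/(6*Y) (E(Y) = -(Y - 3)/(3*(Y + Y)) = -(-3 + Y)/(3*(2*Y)) = -(-3 + Y)*1/(2*Y)/3 = -(-3 + Y)/(6*Y))
z(d) = (-6 + d)*(-4 + d)
(z(E(y(0)))*46)*(-10) = ((24 + ((⅙)*(3 - 1*1)/1)² - 5*(3 - 1*1)/(3*1))*46)*(-10) = ((24 + ((⅙)*1*(3 - 1))² - 5*(3 - 1)/3)*46)*(-10) = ((24 + ((⅙)*1*2)² - 5*2/3)*46)*(-10) = ((24 + (⅓)² - 10*⅓)*46)*(-10) = ((24 + ⅑ - 10/3)*46)*(-10) = ((187/9)*46)*(-10) = (8602/9)*(-10) = -86020/9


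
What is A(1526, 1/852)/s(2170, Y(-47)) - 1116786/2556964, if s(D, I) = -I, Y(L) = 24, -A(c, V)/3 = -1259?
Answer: -807037991/5113928 ≈ -157.81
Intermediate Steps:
A(c, V) = 3777 (A(c, V) = -3*(-1259) = 3777)
A(1526, 1/852)/s(2170, Y(-47)) - 1116786/2556964 = 3777/((-1*24)) - 1116786/2556964 = 3777/(-24) - 1116786*1/2556964 = 3777*(-1/24) - 558393/1278482 = -1259/8 - 558393/1278482 = -807037991/5113928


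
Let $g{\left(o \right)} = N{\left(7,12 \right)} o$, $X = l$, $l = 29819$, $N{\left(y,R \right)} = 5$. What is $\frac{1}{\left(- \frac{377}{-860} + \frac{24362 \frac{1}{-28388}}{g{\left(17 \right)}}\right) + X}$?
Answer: $\frac{103758140}{3094008413767} \approx 3.3535 \cdot 10^{-5}$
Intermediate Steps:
$X = 29819$
$g{\left(o \right)} = 5 o$
$\frac{1}{\left(- \frac{377}{-860} + \frac{24362 \frac{1}{-28388}}{g{\left(17 \right)}}\right) + X} = \frac{1}{\left(- \frac{377}{-860} + \frac{24362 \frac{1}{-28388}}{5 \cdot 17}\right) + 29819} = \frac{1}{\left(\left(-377\right) \left(- \frac{1}{860}\right) + \frac{24362 \left(- \frac{1}{28388}\right)}{85}\right) + 29819} = \frac{1}{\left(\frac{377}{860} - \frac{12181}{1206490}\right) + 29819} = \frac{1}{\frac{44437107}{103758140} + 29819} = \frac{1}{\frac{3094008413767}{103758140}} = \frac{103758140}{3094008413767}$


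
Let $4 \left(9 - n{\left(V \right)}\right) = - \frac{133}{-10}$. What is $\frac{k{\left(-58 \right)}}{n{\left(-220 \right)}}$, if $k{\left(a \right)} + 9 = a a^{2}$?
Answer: $- \frac{7804840}{227} \approx -34383.0$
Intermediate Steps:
$k{\left(a \right)} = -9 + a^{3}$ ($k{\left(a \right)} = -9 + a a^{2} = -9 + a^{3}$)
$n{\left(V \right)} = \frac{227}{40}$ ($n{\left(V \right)} = 9 - \frac{\left(-133\right) \frac{1}{-10}}{4} = 9 - \frac{\left(-133\right) \left(- \frac{1}{10}\right)}{4} = 9 - \frac{133}{40} = \frac{227}{40}$)
$\frac{k{\left(-58 \right)}}{n{\left(-220 \right)}} = \frac{-9 + \left(-58\right)^{3}}{\frac{227}{40}} = \left(-9 - 195112\right) \frac{40}{227} = \left(-195121\right) \frac{40}{227} = - \frac{7804840}{227}$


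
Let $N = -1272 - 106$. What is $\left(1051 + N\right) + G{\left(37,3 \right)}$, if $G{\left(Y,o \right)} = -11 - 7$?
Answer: $-345$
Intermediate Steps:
$N = -1378$ ($N = -1272 - 106 = -1378$)
$G{\left(Y,o \right)} = -18$
$\left(1051 + N\right) + G{\left(37,3 \right)} = \left(1051 - 1378\right) - 18 = -327 - 18 = -345$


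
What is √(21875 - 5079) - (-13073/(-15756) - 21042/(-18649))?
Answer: -575336129/293833644 + 2*√4199 ≈ 127.64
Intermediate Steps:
√(21875 - 5079) - (-13073/(-15756) - 21042/(-18649)) = √16796 - (-13073*(-1/15756) - 21042*(-1/18649)) = 2*√4199 - (13073/15756 + 21042/18649) = 2*√4199 - 1*575336129/293833644 = 2*√4199 - 575336129/293833644 = -575336129/293833644 + 2*√4199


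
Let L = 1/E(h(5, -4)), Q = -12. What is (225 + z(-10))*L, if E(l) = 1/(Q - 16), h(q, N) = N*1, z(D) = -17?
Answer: -5824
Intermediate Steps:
h(q, N) = N
E(l) = -1/28 (E(l) = 1/(-12 - 16) = 1/(-28) = -1/28)
L = -28 (L = 1/(-1/28) = -28)
(225 + z(-10))*L = (225 - 17)*(-28) = 208*(-28) = -5824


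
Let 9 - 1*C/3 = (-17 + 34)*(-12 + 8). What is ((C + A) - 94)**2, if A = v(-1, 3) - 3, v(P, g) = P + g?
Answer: 18496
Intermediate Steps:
C = 231 (C = 27 - 3*(-17 + 34)*(-12 + 8) = 27 - 51*(-4) = 27 - 3*(-68) = 27 + 204 = 231)
A = -1 (A = (-1 + 3) - 3 = 2 - 3 = -1)
((C + A) - 94)**2 = ((231 - 1) - 94)**2 = (230 - 94)**2 = 136**2 = 18496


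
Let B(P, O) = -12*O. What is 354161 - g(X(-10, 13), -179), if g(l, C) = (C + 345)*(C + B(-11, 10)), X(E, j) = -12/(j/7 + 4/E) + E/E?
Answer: 403795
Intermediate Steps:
X(E, j) = 1 - 12/(4/E + j/7) (X(E, j) = -12/(j*(1/7) + 4/E) + 1 = -12/(j/7 + 4/E) + 1 = -12/(4/E + j/7) + 1 = 1 - 12/(4/E + j/7))
g(l, C) = (-120 + C)*(345 + C) (g(l, C) = (C + 345)*(C - 12*10) = (345 + C)*(C - 120) = (345 + C)*(-120 + C) = (-120 + C)*(345 + C))
354161 - g(X(-10, 13), -179) = 354161 - (-41400 + (-179)**2 + 225*(-179)) = 354161 - (-41400 + 32041 - 40275) = 354161 - 1*(-49634) = 354161 + 49634 = 403795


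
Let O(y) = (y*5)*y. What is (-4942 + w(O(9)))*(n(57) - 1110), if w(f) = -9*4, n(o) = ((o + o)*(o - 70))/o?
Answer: 5655008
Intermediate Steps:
O(y) = 5*y**2 (O(y) = (5*y)*y = 5*y**2)
n(o) = -140 + 2*o (n(o) = ((2*o)*(-70 + o))/o = (2*o*(-70 + o))/o = -140 + 2*o)
w(f) = -36
(-4942 + w(O(9)))*(n(57) - 1110) = (-4942 - 36)*((-140 + 2*57) - 1110) = -4978*((-140 + 114) - 1110) = -4978*(-26 - 1110) = -4978*(-1136) = 5655008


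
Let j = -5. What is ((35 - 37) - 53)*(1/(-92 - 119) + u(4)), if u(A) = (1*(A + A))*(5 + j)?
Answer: 55/211 ≈ 0.26066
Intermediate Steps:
u(A) = 0 (u(A) = (1*(A + A))*(5 - 5) = (1*(2*A))*0 = (2*A)*0 = 0)
((35 - 37) - 53)*(1/(-92 - 119) + u(4)) = ((35 - 37) - 53)*(1/(-92 - 119) + 0) = (-2 - 53)*(1/(-211) + 0) = -55*(-1/211 + 0) = -55*(-1/211) = 55/211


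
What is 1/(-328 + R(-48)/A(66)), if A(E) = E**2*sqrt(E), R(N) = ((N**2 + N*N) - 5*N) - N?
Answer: -19809273/6497440388 - 2057*sqrt(66)/12994880776 ≈ -0.0030501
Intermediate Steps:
R(N) = -6*N + 2*N**2 (R(N) = ((N**2 + N**2) - 5*N) - N = (2*N**2 - 5*N) - N = (-5*N + 2*N**2) - N = -6*N + 2*N**2)
A(E) = E**(5/2)
1/(-328 + R(-48)/A(66)) = 1/(-328 + (2*(-48)*(-3 - 48))/(66**(5/2))) = 1/(-328 + (2*(-48)*(-51))/((4356*sqrt(66)))) = 1/(-328 + 4896*(sqrt(66)/287496)) = 1/(-328 + 68*sqrt(66)/3993)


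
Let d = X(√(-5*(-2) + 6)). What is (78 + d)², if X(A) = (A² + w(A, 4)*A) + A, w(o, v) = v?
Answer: 12996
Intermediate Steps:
X(A) = A² + 5*A (X(A) = (A² + 4*A) + A = A² + 5*A)
d = 36 (d = √(-5*(-2) + 6)*(5 + √(-5*(-2) + 6)) = √(10 + 6)*(5 + √(10 + 6)) = √16*(5 + √16) = 4*(5 + 4) = 4*9 = 36)
(78 + d)² = (78 + 36)² = 114² = 12996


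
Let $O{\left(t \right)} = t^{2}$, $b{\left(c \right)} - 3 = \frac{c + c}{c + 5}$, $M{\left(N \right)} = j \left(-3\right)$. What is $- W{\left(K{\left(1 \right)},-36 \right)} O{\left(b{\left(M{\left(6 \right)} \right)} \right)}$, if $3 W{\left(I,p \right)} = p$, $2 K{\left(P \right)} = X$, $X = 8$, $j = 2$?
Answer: $2700$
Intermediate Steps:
$K{\left(P \right)} = 4$ ($K{\left(P \right)} = \frac{1}{2} \cdot 8 = 4$)
$W{\left(I,p \right)} = \frac{p}{3}$
$M{\left(N \right)} = -6$ ($M{\left(N \right)} = 2 \left(-3\right) = -6$)
$b{\left(c \right)} = 3 + \frac{2 c}{5 + c}$ ($b{\left(c \right)} = 3 + \frac{c + c}{c + 5} = 3 + \frac{2 c}{5 + c}$)
$- W{\left(K{\left(1 \right)},-36 \right)} O{\left(b{\left(M{\left(6 \right)} \right)} \right)} = - \frac{1}{3} \left(-36\right) \left(\frac{5 \left(3 - 6\right)}{5 - 6}\right)^{2} = - \left(-12\right) \left(5 \frac{1}{-1} \left(-3\right)\right)^{2} = - \left(-12\right) \left(5 \left(-1\right) \left(-3\right)\right)^{2} = - \left(-12\right) 15^{2} = - \left(-12\right) 225 = \left(-1\right) \left(-2700\right) = 2700$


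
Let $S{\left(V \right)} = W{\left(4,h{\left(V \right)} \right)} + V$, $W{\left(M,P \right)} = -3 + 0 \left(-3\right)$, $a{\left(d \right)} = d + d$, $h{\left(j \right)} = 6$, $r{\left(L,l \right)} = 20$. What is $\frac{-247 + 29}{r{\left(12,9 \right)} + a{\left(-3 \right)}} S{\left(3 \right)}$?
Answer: $0$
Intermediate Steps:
$a{\left(d \right)} = 2 d$
$W{\left(M,P \right)} = -3$ ($W{\left(M,P \right)} = -3 + 0 = -3$)
$S{\left(V \right)} = -3 + V$
$\frac{-247 + 29}{r{\left(12,9 \right)} + a{\left(-3 \right)}} S{\left(3 \right)} = \frac{-247 + 29}{20 + 2 \left(-3\right)} \left(-3 + 3\right) = - \frac{218}{20 - 6} \cdot 0 = - \frac{218}{14} \cdot 0 = \left(-218\right) \frac{1}{14} \cdot 0 = \left(- \frac{109}{7}\right) 0 = 0$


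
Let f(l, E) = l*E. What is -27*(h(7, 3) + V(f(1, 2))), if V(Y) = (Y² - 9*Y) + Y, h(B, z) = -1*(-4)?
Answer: 216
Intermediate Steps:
f(l, E) = E*l
h(B, z) = 4
V(Y) = Y² - 8*Y
-27*(h(7, 3) + V(f(1, 2))) = -27*(4 + (2*1)*(-8 + 2*1)) = -27*(4 + 2*(-8 + 2)) = -27*(4 + 2*(-6)) = -27*(4 - 12) = -27*(-8) = 216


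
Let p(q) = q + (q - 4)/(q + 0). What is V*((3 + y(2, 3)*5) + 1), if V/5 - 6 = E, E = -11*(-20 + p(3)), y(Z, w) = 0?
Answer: 11800/3 ≈ 3933.3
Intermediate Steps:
p(q) = q + (-4 + q)/q
E = 572/3 (E = -11*(-20 + (1 + 3 - 4/3)) = -11*(-20 + 8/3) = -11*(-52/3) = 572/3 ≈ 190.67)
V = 2950/3 (V = 30 + 5*(572/3) = 30 + 2860/3 = 2950/3 ≈ 983.33)
V*((3 + y(2, 3)*5) + 1) = 2950*((3 + 0*5) + 1)/3 = 2950*((3 + 0) + 1)/3 = 2950*(3 + 1)/3 = (2950/3)*4 = 11800/3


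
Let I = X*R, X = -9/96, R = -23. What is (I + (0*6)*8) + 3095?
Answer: 99109/32 ≈ 3097.2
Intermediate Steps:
X = -3/32 (X = -9*1/96 = -3/32 ≈ -0.093750)
I = 69/32 (I = -3/32*(-23) = 69/32 ≈ 2.1563)
(I + (0*6)*8) + 3095 = (69/32 + (0*6)*8) + 3095 = (69/32 + 0*8) + 3095 = (69/32 + 0) + 3095 = 69/32 + 3095 = 99109/32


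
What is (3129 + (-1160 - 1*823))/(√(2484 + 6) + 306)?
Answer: 58446/15191 - 191*√2490/15191 ≈ 3.2200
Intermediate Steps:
(3129 + (-1160 - 1*823))/(√(2484 + 6) + 306) = (3129 + (-1160 - 823))/(√2490 + 306) = (3129 - 1983)/(306 + √2490) = 1146/(306 + √2490)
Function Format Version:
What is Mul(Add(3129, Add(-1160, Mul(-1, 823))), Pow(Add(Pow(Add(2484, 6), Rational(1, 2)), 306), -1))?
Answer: Add(Rational(58446, 15191), Mul(Rational(-191, 15191), Pow(2490, Rational(1, 2)))) ≈ 3.2200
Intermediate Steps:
Mul(Add(3129, Add(-1160, Mul(-1, 823))), Pow(Add(Pow(Add(2484, 6), Rational(1, 2)), 306), -1)) = Mul(Add(3129, Add(-1160, -823)), Pow(Add(Pow(2490, Rational(1, 2)), 306), -1)) = Mul(Add(3129, -1983), Pow(Add(306, Pow(2490, Rational(1, 2))), -1)) = Mul(1146, Pow(Add(306, Pow(2490, Rational(1, 2))), -1))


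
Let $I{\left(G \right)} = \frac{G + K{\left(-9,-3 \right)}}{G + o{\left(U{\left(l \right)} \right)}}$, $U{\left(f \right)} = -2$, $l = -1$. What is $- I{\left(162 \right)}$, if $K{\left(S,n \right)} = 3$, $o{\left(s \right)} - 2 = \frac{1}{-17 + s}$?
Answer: $- \frac{627}{623} \approx -1.0064$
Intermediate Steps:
$o{\left(s \right)} = 2 + \frac{1}{-17 + s}$
$I{\left(G \right)} = \frac{3 + G}{\frac{37}{19} + G}$ ($I{\left(G \right)} = \frac{G + 3}{G + \frac{-33 + 2 \left(-2\right)}{-17 - 2}} = \frac{3 + G}{G + \frac{-33 - 4}{-19}} = \frac{3 + G}{G - - \frac{37}{19}} = \frac{3 + G}{G + \frac{37}{19}} = \frac{3 + G}{\frac{37}{19} + G}$)
$- I{\left(162 \right)} = - \frac{19 \left(3 + 162\right)}{37 + 19 \cdot 162} = - \frac{19 \cdot 165}{37 + 3078} = - \frac{19 \cdot 165}{3115} = \left(-1\right) \frac{627}{623} = - \frac{627}{623}$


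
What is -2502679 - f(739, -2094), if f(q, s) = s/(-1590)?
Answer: -663210284/265 ≈ -2.5027e+6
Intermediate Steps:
f(q, s) = -s/1590 (f(q, s) = s*(-1/1590) = -s/1590)
-2502679 - f(739, -2094) = -2502679 - (-1)*(-2094)/1590 = -2502679 - 1*349/265 = -2502679 - 349/265 = -663210284/265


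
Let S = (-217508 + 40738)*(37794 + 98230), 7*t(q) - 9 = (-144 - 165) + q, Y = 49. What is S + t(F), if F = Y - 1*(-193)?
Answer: -168314737418/7 ≈ -2.4045e+10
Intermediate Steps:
F = 242 (F = 49 - 1*(-193) = 49 + 193 = 242)
t(q) = -300/7 + q/7 (t(q) = 9/7 + ((-144 - 165) + q)/7 = 9/7 + (-309 + q)/7 = 9/7 + (-309/7 + q/7) = -300/7 + q/7)
S = -24044962480 (S = -176770*136024 = -24044962480)
S + t(F) = -24044962480 + (-300/7 + (⅐)*242) = -24044962480 + (-300/7 + 242/7) = -24044962480 - 58/7 = -168314737418/7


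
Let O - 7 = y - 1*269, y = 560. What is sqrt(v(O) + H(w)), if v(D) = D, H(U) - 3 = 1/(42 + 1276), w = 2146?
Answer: sqrt(522875642)/1318 ≈ 17.349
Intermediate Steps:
H(U) = 3955/1318 (H(U) = 3 + 1/(42 + 1276) = 3 + 1/1318 = 3955/1318)
O = 298 (O = 7 + (560 - 1*269) = 7 + (560 - 269) = 7 + 291 = 298)
sqrt(v(O) + H(w)) = sqrt(298 + 3955/1318) = sqrt(396719/1318) = sqrt(522875642)/1318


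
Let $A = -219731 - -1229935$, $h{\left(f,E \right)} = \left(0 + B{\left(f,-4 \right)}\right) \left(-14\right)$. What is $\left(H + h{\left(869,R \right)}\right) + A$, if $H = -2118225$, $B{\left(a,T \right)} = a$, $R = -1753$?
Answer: $-1120187$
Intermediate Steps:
$h{\left(f,E \right)} = - 14 f$ ($h{\left(f,E \right)} = \left(0 + f\right) \left(-14\right) = f \left(-14\right) = - 14 f$)
$A = 1010204$ ($A = -219731 + 1229935 = 1010204$)
$\left(H + h{\left(869,R \right)}\right) + A = \left(-2118225 - 12166\right) + 1010204 = -2130391 + 1010204 = -1120187$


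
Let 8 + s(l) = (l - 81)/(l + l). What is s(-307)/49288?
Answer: -1131/7565708 ≈ -0.00014949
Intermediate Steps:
s(l) = -8 + (-81 + l)/(2*l) (s(l) = -8 + (l - 81)/(l + l) = -8 + (-81 + l)/((2*l)) = -8 + (-81 + l)*(1/(2*l)) = -8 + (-81 + l)/(2*l))
s(-307)/49288 = ((3/2)*(-27 - 5*(-307))/(-307))/49288 = ((3/2)*(-1/307)*(-27 + 1535))*(1/49288) = ((3/2)*(-1/307)*1508)*(1/49288) = -2262/307*1/49288 = -1131/7565708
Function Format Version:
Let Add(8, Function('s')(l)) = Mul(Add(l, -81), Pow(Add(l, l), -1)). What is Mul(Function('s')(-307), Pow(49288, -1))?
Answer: Rational(-1131, 7565708) ≈ -0.00014949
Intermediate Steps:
Function('s')(l) = Add(-8, Mul(Rational(1, 2), Pow(l, -1), Add(-81, l))) (Function('s')(l) = Add(-8, Mul(Add(l, -81), Pow(Add(l, l), -1))) = Add(-8, Mul(Add(-81, l), Pow(Mul(2, l), -1))) = Add(-8, Mul(Add(-81, l), Mul(Rational(1, 2), Pow(l, -1)))) = Add(-8, Mul(Rational(1, 2), Pow(l, -1), Add(-81, l))))
Mul(Function('s')(-307), Pow(49288, -1)) = Mul(Mul(Rational(3, 2), Pow(-307, -1), Add(-27, Mul(-5, -307))), Pow(49288, -1)) = Mul(Mul(Rational(3, 2), Rational(-1, 307), Add(-27, 1535)), Rational(1, 49288)) = Mul(Mul(Rational(3, 2), Rational(-1, 307), 1508), Rational(1, 49288)) = Mul(Rational(-2262, 307), Rational(1, 49288)) = Rational(-1131, 7565708)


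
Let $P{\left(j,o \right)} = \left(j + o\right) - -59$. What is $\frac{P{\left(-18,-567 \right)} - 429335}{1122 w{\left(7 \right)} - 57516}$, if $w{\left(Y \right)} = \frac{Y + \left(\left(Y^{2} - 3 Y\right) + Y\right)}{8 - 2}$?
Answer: $\frac{143287}{16554} \approx 8.6557$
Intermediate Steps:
$w{\left(Y \right)} = - \frac{Y}{6} + \frac{Y^{2}}{6}$ ($w{\left(Y \right)} = \frac{Y + \left(Y^{2} - 2 Y\right)}{6} = \left(Y^{2} - Y\right) \frac{1}{6} = - \frac{Y}{6} + \frac{Y^{2}}{6}$)
$P{\left(j,o \right)} = 59 + j + o$ ($P{\left(j,o \right)} = \left(j + o\right) + 59 = 59 + j + o$)
$\frac{P{\left(-18,-567 \right)} - 429335}{1122 w{\left(7 \right)} - 57516} = \frac{\left(59 - 18 - 567\right) - 429335}{1122 \cdot \frac{1}{6} \cdot 7 \left(-1 + 7\right) - 57516} = \frac{-526 - 429335}{1122 \cdot \frac{1}{6} \cdot 7 \cdot 6 - 57516} = - \frac{429861}{1122 \cdot 7 - 57516} = - \frac{429861}{7854 - 57516} = - \frac{429861}{-49662} = \left(-429861\right) \left(- \frac{1}{49662}\right) = \frac{143287}{16554}$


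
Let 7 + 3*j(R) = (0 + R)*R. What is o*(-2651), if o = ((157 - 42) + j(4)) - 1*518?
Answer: 1060400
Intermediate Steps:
j(R) = -7/3 + R²/3 (j(R) = -7/3 + ((0 + R)*R)/3 = -7/3 + (R*R)/3 = -7/3 + R²/3)
o = -400 (o = ((157 - 42) + (-7/3 + (⅓)*4²)) - 1*518 = (115 + (-7/3 + (⅓)*16)) - 518 = (115 + (-7/3 + 16/3)) - 518 = (115 + 3) - 518 = 118 - 518 = -400)
o*(-2651) = -400*(-2651) = 1060400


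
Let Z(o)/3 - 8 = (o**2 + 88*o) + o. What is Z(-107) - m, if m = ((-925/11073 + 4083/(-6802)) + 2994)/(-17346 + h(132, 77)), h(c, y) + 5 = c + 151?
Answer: 7458910796252471/1285536943128 ≈ 5802.2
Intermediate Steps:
h(c, y) = 146 + c (h(c, y) = -5 + (c + 151) = -5 + (151 + c) = 146 + c)
Z(o) = 24 + 3*o**2 + 267*o (Z(o) = 24 + 3*((o**2 + 88*o) + o) = 24 + 3*(o**2 + 89*o) = 24 + (3*o**2 + 267*o) = 24 + 3*o**2 + 267*o)
m = -225452223815/1285536943128 (m = ((-925/11073 + 4083/(-6802)) + 2994)/(-17346 + (146 + 132)) = ((-925*1/11073 + 4083*(-1/6802)) + 2994)/(-17346 + 278) = ((-925/11073 - 4083/6802) + 2994)/(-17068) = (-51502909/75318546 + 2994)*(-1/17068) = (225452223815/75318546)*(-1/17068) = -225452223815/1285536943128 ≈ -0.17538)
Z(-107) - m = (24 + 3*(-107)**2 + 267*(-107)) - 1*(-225452223815/1285536943128) = (24 + 3*11449 - 28569) + 225452223815/1285536943128 = (24 + 34347 - 28569) + 225452223815/1285536943128 = 5802 + 225452223815/1285536943128 = 7458910796252471/1285536943128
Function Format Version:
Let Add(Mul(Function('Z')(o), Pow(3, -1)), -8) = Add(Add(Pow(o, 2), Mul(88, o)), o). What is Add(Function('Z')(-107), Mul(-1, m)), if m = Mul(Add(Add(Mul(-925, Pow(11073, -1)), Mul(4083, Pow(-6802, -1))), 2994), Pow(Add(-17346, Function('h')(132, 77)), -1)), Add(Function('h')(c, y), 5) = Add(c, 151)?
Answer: Rational(7458910796252471, 1285536943128) ≈ 5802.2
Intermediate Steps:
Function('h')(c, y) = Add(146, c) (Function('h')(c, y) = Add(-5, Add(c, 151)) = Add(-5, Add(151, c)) = Add(146, c))
Function('Z')(o) = Add(24, Mul(3, Pow(o, 2)), Mul(267, o)) (Function('Z')(o) = Add(24, Mul(3, Add(Add(Pow(o, 2), Mul(88, o)), o))) = Add(24, Mul(3, Add(Pow(o, 2), Mul(89, o)))) = Add(24, Add(Mul(3, Pow(o, 2)), Mul(267, o))) = Add(24, Mul(3, Pow(o, 2)), Mul(267, o)))
m = Rational(-225452223815, 1285536943128) (m = Mul(Add(Add(Mul(-925, Pow(11073, -1)), Mul(4083, Pow(-6802, -1))), 2994), Pow(Add(-17346, Add(146, 132)), -1)) = Mul(Add(Add(Mul(-925, Rational(1, 11073)), Mul(4083, Rational(-1, 6802))), 2994), Pow(Add(-17346, 278), -1)) = Mul(Add(Add(Rational(-925, 11073), Rational(-4083, 6802)), 2994), Pow(-17068, -1)) = Mul(Add(Rational(-51502909, 75318546), 2994), Rational(-1, 17068)) = Mul(Rational(225452223815, 75318546), Rational(-1, 17068)) = Rational(-225452223815, 1285536943128) ≈ -0.17538)
Add(Function('Z')(-107), Mul(-1, m)) = Add(Add(24, Mul(3, Pow(-107, 2)), Mul(267, -107)), Mul(-1, Rational(-225452223815, 1285536943128))) = Add(Add(24, Mul(3, 11449), -28569), Rational(225452223815, 1285536943128)) = Add(Add(24, 34347, -28569), Rational(225452223815, 1285536943128)) = Add(5802, Rational(225452223815, 1285536943128)) = Rational(7458910796252471, 1285536943128)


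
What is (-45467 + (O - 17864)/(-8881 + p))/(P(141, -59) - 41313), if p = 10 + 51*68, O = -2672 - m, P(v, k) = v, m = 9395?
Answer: 13646015/12358462 ≈ 1.1042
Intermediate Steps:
O = -12067 (O = -2672 - 1*9395 = -2672 - 9395 = -12067)
p = 3478 (p = 10 + 3468 = 3478)
(-45467 + (O - 17864)/(-8881 + p))/(P(141, -59) - 41313) = (-45467 + (-12067 - 17864)/(-8881 + 3478))/(141 - 41313) = (-45467 - 29931/(-5403))/(-41172) = (-45467 - 29931*(-1/5403))*(-1/41172) = (-45467 + 9977/1801)*(-1/41172) = -81876090/1801*(-1/41172) = 13646015/12358462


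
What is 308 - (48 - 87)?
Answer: 347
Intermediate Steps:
308 - (48 - 87) = 308 - 1*(-39) = 308 + 39 = 347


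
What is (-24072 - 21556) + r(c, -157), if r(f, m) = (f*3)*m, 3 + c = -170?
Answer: 35855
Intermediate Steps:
c = -173 (c = -3 - 170 = -173)
r(f, m) = 3*f*m (r(f, m) = (3*f)*m = 3*f*m)
(-24072 - 21556) + r(c, -157) = (-24072 - 21556) + 3*(-173)*(-157) = -45628 + 81483 = 35855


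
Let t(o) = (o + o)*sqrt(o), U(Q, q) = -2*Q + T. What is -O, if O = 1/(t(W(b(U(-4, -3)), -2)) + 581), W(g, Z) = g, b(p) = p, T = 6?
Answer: -83/46655 + 4*sqrt(14)/46655 ≈ -0.0014582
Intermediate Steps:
U(Q, q) = 6 - 2*Q (U(Q, q) = -2*Q + 6 = 6 - 2*Q)
t(o) = 2*o**(3/2) (t(o) = (2*o)*sqrt(o) = 2*o**(3/2))
O = 1/(581 + 28*sqrt(14)) (O = 1/(2*(6 - 2*(-4))**(3/2) + 581) = 1/(2*(6 + 8)**(3/2) + 581) = 1/(2*14**(3/2) + 581) = 1/(2*(14*sqrt(14)) + 581) = 1/(28*sqrt(14) + 581) = 1/(581 + 28*sqrt(14)) ≈ 0.0014582)
-O = -(83/46655 - 4*sqrt(14)/46655) = -83/46655 + 4*sqrt(14)/46655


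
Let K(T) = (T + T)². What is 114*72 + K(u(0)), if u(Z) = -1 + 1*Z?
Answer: 8212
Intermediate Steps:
u(Z) = -1 + Z
K(T) = 4*T² (K(T) = (2*T)² = 4*T²)
114*72 + K(u(0)) = 114*72 + 4*(-1 + 0)² = 8208 + 4*(-1)² = 8208 + 4*1 = 8208 + 4 = 8212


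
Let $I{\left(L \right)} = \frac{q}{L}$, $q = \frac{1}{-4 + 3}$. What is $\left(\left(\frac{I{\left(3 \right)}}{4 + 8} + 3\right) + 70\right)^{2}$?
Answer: $\frac{6901129}{1296} \approx 5324.9$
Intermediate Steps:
$q = -1$ ($q = \frac{1}{-1} = -1$)
$I{\left(L \right)} = - \frac{1}{L}$
$\left(\left(\frac{I{\left(3 \right)}}{4 + 8} + 3\right) + 70\right)^{2} = \left(\left(\frac{\left(-1\right) \frac{1}{3}}{4 + 8} + 3\right) + 70\right)^{2} = \left(\left(\frac{\left(-1\right) \frac{1}{3}}{12} + 3\right) + 70\right)^{2} = \left(\left(\frac{1}{12} \left(- \frac{1}{3}\right) + 3\right) + 70\right)^{2} = \left(\left(- \frac{1}{36} + 3\right) + 70\right)^{2} = \left(\frac{107}{36} + 70\right)^{2} = \left(\frac{2627}{36}\right)^{2} = \frac{6901129}{1296}$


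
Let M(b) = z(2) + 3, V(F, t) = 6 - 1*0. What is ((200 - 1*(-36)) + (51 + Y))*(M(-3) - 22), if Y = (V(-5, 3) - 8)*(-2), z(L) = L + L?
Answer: -4365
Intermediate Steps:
V(F, t) = 6 (V(F, t) = 6 + 0 = 6)
z(L) = 2*L
M(b) = 7 (M(b) = 2*2 + 3 = 4 + 3 = 7)
Y = 4 (Y = (6 - 8)*(-2) = -2*(-2) = 4)
((200 - 1*(-36)) + (51 + Y))*(M(-3) - 22) = ((200 - 1*(-36)) + (51 + 4))*(7 - 22) = ((200 + 36) + 55)*(-15) = (236 + 55)*(-15) = 291*(-15) = -4365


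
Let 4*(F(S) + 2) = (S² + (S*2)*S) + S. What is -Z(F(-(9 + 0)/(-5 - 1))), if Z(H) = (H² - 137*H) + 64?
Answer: -14193/256 ≈ -55.441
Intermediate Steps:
F(S) = -2 + S/4 + 3*S²/4 (F(S) = -2 + ((S² + (S*2)*S) + S)/4 = -2 + ((S² + (2*S)*S) + S)/4 = -2 + ((S² + 2*S²) + S)/4 = -2 + (3*S² + S)/4 = -2 + (S + 3*S²)/4 = -2 + (S/4 + 3*S²/4) = -2 + S/4 + 3*S²/4)
Z(H) = 64 + H² - 137*H
-Z(F(-(9 + 0)/(-5 - 1))) = -(64 + (-2 + (-(9 + 0)/(-5 - 1))/4 + 3*(-(9 + 0)/(-5 - 1))²/4)² - 137*(-2 + (-(9 + 0)/(-5 - 1))/4 + 3*(-(9 + 0)/(-5 - 1))²/4)) = -(64 + (-2 + (-9/(-6))/4 + 3*(-9/(-6))²/4)² - 137*(-2 + (-9/(-6))/4 + 3*(-9/(-6))²/4)) = -(64 + (-2 + (-9*(-1)/6)/4 + 3*(-9*(-1)/6)²/4)² - 137*(-2 + (-9*(-1)/6)/4 + 3*(-9*(-1)/6)²/4)) = -(64 + (-2 + (-1*(-3/2))/4 + 3*(-1*(-3/2))²/4)² - 137*(-2 + (-1*(-3/2))/4 + 3*(-1*(-3/2))²/4)) = -(64 + (-2 + (¼)*(3/2) + 3*(3/2)²/4)² - 137*(-2 + (¼)*(3/2) + 3*(3/2)²/4)) = -(64 + (-2 + 3/8 + (¾)*(9/4))² - 137*(-2 + 3/8 + (¾)*(9/4))) = -(64 + (-2 + 3/8 + 27/16)² - 137*(-2 + 3/8 + 27/16)) = -(64 + (1/16)² - 137*1/16) = -(64 + 1/256 - 137/16) = -1*14193/256 = -14193/256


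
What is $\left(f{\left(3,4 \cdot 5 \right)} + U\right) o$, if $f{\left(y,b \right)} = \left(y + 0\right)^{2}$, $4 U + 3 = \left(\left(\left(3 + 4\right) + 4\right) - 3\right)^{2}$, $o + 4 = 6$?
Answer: $\frac{97}{2} \approx 48.5$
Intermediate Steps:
$o = 2$ ($o = -4 + 6 = 2$)
$U = \frac{61}{4}$ ($U = - \frac{3}{4} + \frac{\left(\left(\left(3 + 4\right) + 4\right) - 3\right)^{2}}{4} = - \frac{3}{4} + \frac{\left(\left(7 + 4\right) - 3\right)^{2}}{4} = - \frac{3}{4} + \frac{\left(11 - 3\right)^{2}}{4} = - \frac{3}{4} + \frac{8^{2}}{4} = - \frac{3}{4} + \frac{1}{4} \cdot 64 = - \frac{3}{4} + 16 = \frac{61}{4} \approx 15.25$)
$f{\left(y,b \right)} = y^{2}$
$\left(f{\left(3,4 \cdot 5 \right)} + U\right) o = \left(3^{2} + \frac{61}{4}\right) 2 = \left(9 + \frac{61}{4}\right) 2 = \frac{97}{4} \cdot 2 = \frac{97}{2}$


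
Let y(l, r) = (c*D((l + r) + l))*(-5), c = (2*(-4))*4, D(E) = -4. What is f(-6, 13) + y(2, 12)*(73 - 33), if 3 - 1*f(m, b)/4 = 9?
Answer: -25624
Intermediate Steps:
f(m, b) = -24 (f(m, b) = 12 - 4*9 = 12 - 36 = -24)
c = -32 (c = -8*4 = -32)
y(l, r) = -640 (y(l, r) = -32*(-4)*(-5) = 128*(-5) = -640)
f(-6, 13) + y(2, 12)*(73 - 33) = -24 - 640*(73 - 33) = -24 - 640*40 = -24 - 25600 = -25624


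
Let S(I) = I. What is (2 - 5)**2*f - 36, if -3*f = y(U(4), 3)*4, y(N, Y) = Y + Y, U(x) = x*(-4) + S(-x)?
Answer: -108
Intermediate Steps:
U(x) = -5*x (U(x) = x*(-4) - x = -4*x - x = -5*x)
y(N, Y) = 2*Y
f = -8 (f = -2*3*4/3 = -2*4 = -1/3*24 = -8)
(2 - 5)**2*f - 36 = (2 - 5)**2*(-8) - 36 = (-3)**2*(-8) - 36 = 9*(-8) - 36 = -72 - 36 = -108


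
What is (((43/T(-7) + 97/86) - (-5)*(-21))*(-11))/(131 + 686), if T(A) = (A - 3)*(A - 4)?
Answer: 244733/175655 ≈ 1.3933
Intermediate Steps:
T(A) = (-4 + A)*(-3 + A) (T(A) = (-3 + A)*(-4 + A) = (-4 + A)*(-3 + A))
(((43/T(-7) + 97/86) - (-5)*(-21))*(-11))/(131 + 686) = (((43/(12 + (-7)**2 - 7*(-7)) + 97/86) - (-5)*(-21))*(-11))/(131 + 686) = (((43/(12 + 49 + 49) + 97*(1/86)) - 1*105)*(-11))/817 = (((43/110 + 97/86) - 105)*(-11))*(1/817) = ((3592/2365 - 105)*(-11))*(1/817) = -244733/2365*(-11)*(1/817) = (244733/215)*(1/817) = 244733/175655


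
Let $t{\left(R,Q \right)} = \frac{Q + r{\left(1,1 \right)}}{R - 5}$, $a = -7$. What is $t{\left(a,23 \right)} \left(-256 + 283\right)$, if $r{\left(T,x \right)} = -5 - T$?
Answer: $- \frac{153}{4} \approx -38.25$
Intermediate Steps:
$t{\left(R,Q \right)} = \frac{-6 + Q}{-5 + R}$ ($t{\left(R,Q \right)} = \frac{Q - 6}{R - 5} = \frac{Q - 6}{-5 + R} = \frac{-6 + Q}{-5 + R}$)
$t{\left(a,23 \right)} \left(-256 + 283\right) = \frac{-6 + 23}{-5 - 7} \left(-256 + 283\right) = \frac{1}{-12} \cdot 17 \cdot 27 = \left(- \frac{1}{12}\right) 17 \cdot 27 = \left(- \frac{17}{12}\right) 27 = - \frac{153}{4}$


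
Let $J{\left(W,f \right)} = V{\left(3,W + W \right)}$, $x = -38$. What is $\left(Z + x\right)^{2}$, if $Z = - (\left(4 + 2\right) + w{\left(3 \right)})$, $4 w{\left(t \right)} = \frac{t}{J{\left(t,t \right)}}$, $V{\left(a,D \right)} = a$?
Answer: $\frac{31329}{16} \approx 1958.1$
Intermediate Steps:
$J{\left(W,f \right)} = 3$
$w{\left(t \right)} = \frac{t}{12}$ ($w{\left(t \right)} = \frac{t \frac{1}{3}}{4} = \frac{\frac{1}{3} t}{4} = \frac{t}{12}$)
$Z = - \frac{25}{4}$ ($Z = - (\left(4 + 2\right) + \frac{1}{12} \cdot 3) = - (6 + \frac{1}{4}) = \left(-1\right) \frac{25}{4} = - \frac{25}{4} \approx -6.25$)
$\left(Z + x\right)^{2} = \left(- \frac{25}{4} - 38\right)^{2} = \left(- \frac{177}{4}\right)^{2} = \frac{31329}{16}$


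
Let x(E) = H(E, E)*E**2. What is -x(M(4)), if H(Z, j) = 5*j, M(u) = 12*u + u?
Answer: -703040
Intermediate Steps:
M(u) = 13*u
x(E) = 5*E**3 (x(E) = (5*E)*E**2 = 5*E**3)
-x(M(4)) = -5*(13*4)**3 = -5*52**3 = -5*140608 = -1*703040 = -703040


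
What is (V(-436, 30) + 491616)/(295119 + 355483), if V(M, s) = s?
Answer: 245823/325301 ≈ 0.75568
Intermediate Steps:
(V(-436, 30) + 491616)/(295119 + 355483) = (30 + 491616)/(295119 + 355483) = 491646/650602 = 491646*(1/650602) = 245823/325301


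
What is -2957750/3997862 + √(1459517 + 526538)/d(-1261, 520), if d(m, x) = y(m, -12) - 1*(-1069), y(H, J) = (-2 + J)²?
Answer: -1478875/1998931 + √1986055/1265 ≈ 0.37422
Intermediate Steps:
d(m, x) = 1265 (d(m, x) = (-2 - 12)² - 1*(-1069) = (-14)² + 1069 = 196 + 1069 = 1265)
-2957750/3997862 + √(1459517 + 526538)/d(-1261, 520) = -2957750/3997862 + √(1459517 + 526538)/1265 = -2957750*1/3997862 + √1986055*(1/1265) = -1478875/1998931 + √1986055/1265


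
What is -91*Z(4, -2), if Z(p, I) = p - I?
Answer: -546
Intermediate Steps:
-91*Z(4, -2) = -91*(4 - 1*(-2)) = -91*(4 + 2) = -91*6 = -546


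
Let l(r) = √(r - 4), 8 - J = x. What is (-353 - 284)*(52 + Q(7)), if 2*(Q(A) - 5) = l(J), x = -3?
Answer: -36309 - 637*√7/2 ≈ -37152.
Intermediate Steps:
J = 11 (J = 8 - 1*(-3) = 8 + 3 = 11)
l(r) = √(-4 + r)
Q(A) = 5 + √7/2 (Q(A) = 5 + √(-4 + 11)/2 = 5 + √7/2)
(-353 - 284)*(52 + Q(7)) = (-353 - 284)*(52 + (5 + √7/2)) = -637*(57 + √7/2) = -36309 - 637*√7/2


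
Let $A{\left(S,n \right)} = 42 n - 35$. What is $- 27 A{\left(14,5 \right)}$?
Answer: $-4725$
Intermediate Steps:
$A{\left(S,n \right)} = -35 + 42 n$
$- 27 A{\left(14,5 \right)} = - 27 \left(-35 + 42 \cdot 5\right) = - 27 \left(-35 + 210\right) = \left(-27\right) 175 = -4725$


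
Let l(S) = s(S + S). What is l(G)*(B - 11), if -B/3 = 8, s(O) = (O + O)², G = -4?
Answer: -8960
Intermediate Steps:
s(O) = 4*O² (s(O) = (2*O)² = 4*O²)
l(S) = 16*S² (l(S) = 4*(S + S)² = 4*(2*S)² = 4*(4*S²) = 16*S²)
B = -24 (B = -3*8 = -24)
l(G)*(B - 11) = (16*(-4)²)*(-24 - 11) = (16*16)*(-35) = 256*(-35) = -8960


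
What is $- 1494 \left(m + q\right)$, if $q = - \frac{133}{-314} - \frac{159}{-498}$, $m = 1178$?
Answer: $- \frac{276483564}{157} \approx -1.761 \cdot 10^{6}$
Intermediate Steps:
$q = \frac{9680}{13031}$ ($q = \left(-133\right) \left(- \frac{1}{314}\right) - - \frac{53}{166} = \frac{133}{314} + \frac{53}{166} = \frac{9680}{13031} \approx 0.74284$)
$- 1494 \left(m + q\right) = - 1494 \left(1178 + \frac{9680}{13031}\right) = \left(-1494\right) \frac{15360198}{13031} = - \frac{276483564}{157}$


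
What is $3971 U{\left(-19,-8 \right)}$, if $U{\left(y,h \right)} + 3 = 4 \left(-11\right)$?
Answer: $-186637$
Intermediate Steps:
$U{\left(y,h \right)} = -47$ ($U{\left(y,h \right)} = -3 + 4 \left(-11\right) = -3 - 44 = -47$)
$3971 U{\left(-19,-8 \right)} = 3971 \left(-47\right) = -186637$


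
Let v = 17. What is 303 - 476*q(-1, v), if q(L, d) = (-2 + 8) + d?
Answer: -10645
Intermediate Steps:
q(L, d) = 6 + d
303 - 476*q(-1, v) = 303 - 476*(6 + 17) = 303 - 476*23 = 303 - 10948 = -10645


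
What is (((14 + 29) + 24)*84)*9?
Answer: 50652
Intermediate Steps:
(((14 + 29) + 24)*84)*9 = ((43 + 24)*84)*9 = (67*84)*9 = 5628*9 = 50652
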